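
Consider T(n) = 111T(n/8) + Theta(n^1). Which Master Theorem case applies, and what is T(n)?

Master Theorem for T(n) = 111T(n/8) + O(n^1):

a = 111, b = 8, c = 1
log_b(a) = log_8(111) = 2.2648

Case 1: c = 1 < log_8(111) = 2.2648
T(n) = O(n^(log_8 111))

For T(n) = 111T(n/8) + O(n^1): log_8(111) = 2.2648. This is Case 1 of the Master Theorem (c < log_b(a), work dominated by leaves), giving O(n^(log_8 111)).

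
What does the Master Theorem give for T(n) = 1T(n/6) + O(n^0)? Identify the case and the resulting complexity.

Master Theorem for T(n) = 1T(n/6) + O(n^0):

a = 1, b = 6, c = 0
log_b(a) = log_6(1) = 0.0000

Case 2: c = 0 = log_6(1) = 0.0000
T(n) = O(n^0 log n) = O(log n)

For T(n) = 1T(n/6) + O(n^0): log_6(1) = 0.0000. This is Case 2 of the Master Theorem (c = log_b(a), equal work at all levels), giving O(log n).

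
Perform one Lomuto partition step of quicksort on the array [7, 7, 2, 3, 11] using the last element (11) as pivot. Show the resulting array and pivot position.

Lomuto partition with pivot = 11:

Initial array: [7, 7, 2, 3, 11]

arr[0]=7 <= 11: swap with position 0, array becomes [7, 7, 2, 3, 11]
arr[1]=7 <= 11: swap with position 1, array becomes [7, 7, 2, 3, 11]
arr[2]=2 <= 11: swap with position 2, array becomes [7, 7, 2, 3, 11]
arr[3]=3 <= 11: swap with position 3, array becomes [7, 7, 2, 3, 11]

Place pivot at position 4: [7, 7, 2, 3, 11]
Pivot position: 4

After partitioning with pivot 11, the array becomes [7, 7, 2, 3, 11]. The pivot is placed at index 4. All elements to the left of the pivot are <= 11, and all elements to the right are > 11.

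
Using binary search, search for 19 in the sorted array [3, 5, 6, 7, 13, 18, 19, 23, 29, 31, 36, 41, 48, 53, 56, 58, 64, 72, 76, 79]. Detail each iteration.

Binary search for 19 in [3, 5, 6, 7, 13, 18, 19, 23, 29, 31, 36, 41, 48, 53, 56, 58, 64, 72, 76, 79]:

lo=0, hi=19, mid=9, arr[mid]=31 -> 31 > 19, search left half
lo=0, hi=8, mid=4, arr[mid]=13 -> 13 < 19, search right half
lo=5, hi=8, mid=6, arr[mid]=19 -> Found target at index 6!

Binary search finds 19 at index 6 after 3 comparisons. The search repeatedly halves the search space by comparing with the middle element.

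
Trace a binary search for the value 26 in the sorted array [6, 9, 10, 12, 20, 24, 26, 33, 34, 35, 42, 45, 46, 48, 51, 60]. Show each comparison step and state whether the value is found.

Binary search for 26 in [6, 9, 10, 12, 20, 24, 26, 33, 34, 35, 42, 45, 46, 48, 51, 60]:

lo=0, hi=15, mid=7, arr[mid]=33 -> 33 > 26, search left half
lo=0, hi=6, mid=3, arr[mid]=12 -> 12 < 26, search right half
lo=4, hi=6, mid=5, arr[mid]=24 -> 24 < 26, search right half
lo=6, hi=6, mid=6, arr[mid]=26 -> Found target at index 6!

Binary search finds 26 at index 6 after 4 comparisons. The search repeatedly halves the search space by comparing with the middle element.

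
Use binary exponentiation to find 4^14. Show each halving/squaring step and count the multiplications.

Computing 4^14 by squaring (build up from 4^1; each line after the first costs one multiplication):

4^1 = 4
4^2 = (4^1)^2 = 4^2 = 16
4^3 = 4 * 4^2 = 4 * 16 = 64
4^6 = (4^3)^2 = 64^2 = 4096
4^7 = 4 * 4^6 = 4 * 4096 = 16384
4^14 = (4^7)^2 = 16384^2 = 268435456

Result: 268435456
Multiplications needed: 5 (5 lines after 4^1)

4^14 = 268435456. Using exponentiation by squaring, this requires 5 multiplications. The key idea: if the exponent is even, square the half-power; if odd, multiply by the base once.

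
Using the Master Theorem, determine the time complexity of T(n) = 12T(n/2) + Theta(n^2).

Master Theorem for T(n) = 12T(n/2) + O(n^2):

a = 12, b = 2, c = 2
log_b(a) = log_2(12) = 3.5850

Case 1: c = 2 < log_2(12) = 3.5850
T(n) = O(n^(log_2 12))

For T(n) = 12T(n/2) + O(n^2): log_2(12) = 3.5850. This is Case 1 of the Master Theorem (c < log_b(a), work dominated by leaves), giving O(n^(log_2 12)).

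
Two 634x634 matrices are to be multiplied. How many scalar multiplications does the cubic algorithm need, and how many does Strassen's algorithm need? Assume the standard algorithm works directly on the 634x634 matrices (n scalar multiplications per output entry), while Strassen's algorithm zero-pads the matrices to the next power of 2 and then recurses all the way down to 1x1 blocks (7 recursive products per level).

Matrix multiplication for 634x634 matrices:

Strassen's algorithm requires power-of-2 dimensions. Pad 634x634 to 1024x1024 (next power of 2).

Standard algorithm: 634^3 = 254840104 multiplications
Strassen's algorithm: 7^(log2(1024)) = 7^10 = 282475249 multiplications
Difference: 254840104 - 282475249 = -27635145 (Strassen uses MORE here due to padding overhead — for small or just-over-power-of-2 n, padding can outweigh the per-level savings)

Standard: 254840104 multiplications (634^3). Strassen: 282475249 multiplications (7^10, after padding to 1024x1024). Strassen reduces 8 recursive multiplications to 7 at each level.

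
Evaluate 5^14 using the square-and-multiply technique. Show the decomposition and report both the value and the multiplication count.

Computing 5^14 by squaring (build up from 5^1; each line after the first costs one multiplication):

5^1 = 5
5^2 = (5^1)^2 = 5^2 = 25
5^3 = 5 * 5^2 = 5 * 25 = 125
5^6 = (5^3)^2 = 125^2 = 15625
5^7 = 5 * 5^6 = 5 * 15625 = 78125
5^14 = (5^7)^2 = 78125^2 = 6103515625

Result: 6103515625
Multiplications needed: 5 (5 lines after 5^1)

5^14 = 6103515625. Using exponentiation by squaring, this requires 5 multiplications. The key idea: if the exponent is even, square the half-power; if odd, multiply by the base once.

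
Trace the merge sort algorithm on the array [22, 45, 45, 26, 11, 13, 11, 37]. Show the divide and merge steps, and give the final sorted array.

Merge sort trace:

Split: [22, 45, 45, 26, 11, 13, 11, 37] -> [22, 45, 45, 26] and [11, 13, 11, 37]
  Split: [22, 45, 45, 26] -> [22, 45] and [45, 26]
    Split: [22, 45] -> [22] and [45]
    Merge: [22] + [45] -> [22, 45]
    Split: [45, 26] -> [45] and [26]
    Merge: [45] + [26] -> [26, 45]
  Merge: [22, 45] + [26, 45] -> [22, 26, 45, 45]
  Split: [11, 13, 11, 37] -> [11, 13] and [11, 37]
    Split: [11, 13] -> [11] and [13]
    Merge: [11] + [13] -> [11, 13]
    Split: [11, 37] -> [11] and [37]
    Merge: [11] + [37] -> [11, 37]
  Merge: [11, 13] + [11, 37] -> [11, 11, 13, 37]
Merge: [22, 26, 45, 45] + [11, 11, 13, 37] -> [11, 11, 13, 22, 26, 37, 45, 45]

Final sorted array: [11, 11, 13, 22, 26, 37, 45, 45]

The merge sort proceeds by recursively splitting the array and merging sorted halves.
After all merges, the sorted array is [11, 11, 13, 22, 26, 37, 45, 45].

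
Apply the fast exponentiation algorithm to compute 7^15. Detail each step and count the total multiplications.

Computing 7^15 by squaring (build up from 7^1; each line after the first costs one multiplication):

7^1 = 7
7^2 = (7^1)^2 = 7^2 = 49
7^3 = 7 * 7^2 = 7 * 49 = 343
7^6 = (7^3)^2 = 343^2 = 117649
7^7 = 7 * 7^6 = 7 * 117649 = 823543
7^14 = (7^7)^2 = 823543^2 = 678223072849
7^15 = 7 * 7^14 = 7 * 678223072849 = 4747561509943

Result: 4747561509943
Multiplications needed: 6 (6 lines after 7^1)

7^15 = 4747561509943. Using exponentiation by squaring, this requires 6 multiplications. The key idea: if the exponent is even, square the half-power; if odd, multiply by the base once.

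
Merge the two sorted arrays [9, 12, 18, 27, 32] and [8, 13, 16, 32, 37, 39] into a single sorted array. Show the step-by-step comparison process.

Merging process:

Compare 9 vs 8: take 8 from right. Merged: [8]
Compare 9 vs 13: take 9 from left. Merged: [8, 9]
Compare 12 vs 13: take 12 from left. Merged: [8, 9, 12]
Compare 18 vs 13: take 13 from right. Merged: [8, 9, 12, 13]
Compare 18 vs 16: take 16 from right. Merged: [8, 9, 12, 13, 16]
Compare 18 vs 32: take 18 from left. Merged: [8, 9, 12, 13, 16, 18]
Compare 27 vs 32: take 27 from left. Merged: [8, 9, 12, 13, 16, 18, 27]
Compare 32 vs 32: take 32 from left. Merged: [8, 9, 12, 13, 16, 18, 27, 32]
Append remaining from right: [32, 37, 39]. Merged: [8, 9, 12, 13, 16, 18, 27, 32, 32, 37, 39]

Final merged array: [8, 9, 12, 13, 16, 18, 27, 32, 32, 37, 39]
Total comparisons: 8

The merged array is [8, 9, 12, 13, 16, 18, 27, 32, 32, 37, 39], requiring 8 comparisons. The merge step runs in O(n) time where n is the total number of elements.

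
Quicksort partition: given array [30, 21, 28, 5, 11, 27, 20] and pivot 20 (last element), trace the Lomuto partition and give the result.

Lomuto partition with pivot = 20:

Initial array: [30, 21, 28, 5, 11, 27, 20]

arr[0]=30 > 20: no swap
arr[1]=21 > 20: no swap
arr[2]=28 > 20: no swap
arr[3]=5 <= 20: swap with position 0, array becomes [5, 21, 28, 30, 11, 27, 20]
arr[4]=11 <= 20: swap with position 1, array becomes [5, 11, 28, 30, 21, 27, 20]
arr[5]=27 > 20: no swap

Place pivot at position 2: [5, 11, 20, 30, 21, 27, 28]
Pivot position: 2

After partitioning with pivot 20, the array becomes [5, 11, 20, 30, 21, 27, 28]. The pivot is placed at index 2. All elements to the left of the pivot are <= 20, and all elements to the right are > 20.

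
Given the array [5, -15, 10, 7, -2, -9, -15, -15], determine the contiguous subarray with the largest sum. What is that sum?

Using Kadane's algorithm on [5, -15, 10, 7, -2, -9, -15, -15]:

Scanning through the array:
Position 1 (value -15): max_ending_here = -10, max_so_far = 5
Position 2 (value 10): max_ending_here = 10, max_so_far = 10
Position 3 (value 7): max_ending_here = 17, max_so_far = 17
Position 4 (value -2): max_ending_here = 15, max_so_far = 17
Position 5 (value -9): max_ending_here = 6, max_so_far = 17
Position 6 (value -15): max_ending_here = -9, max_so_far = 17
Position 7 (value -15): max_ending_here = -15, max_so_far = 17

Maximum subarray: [10, 7]
Maximum sum: 17

The maximum subarray is [10, 7] with sum 17. This subarray runs from index 2 to index 3.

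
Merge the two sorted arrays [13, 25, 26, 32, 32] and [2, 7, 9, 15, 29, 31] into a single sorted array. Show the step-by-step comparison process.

Merging process:

Compare 13 vs 2: take 2 from right. Merged: [2]
Compare 13 vs 7: take 7 from right. Merged: [2, 7]
Compare 13 vs 9: take 9 from right. Merged: [2, 7, 9]
Compare 13 vs 15: take 13 from left. Merged: [2, 7, 9, 13]
Compare 25 vs 15: take 15 from right. Merged: [2, 7, 9, 13, 15]
Compare 25 vs 29: take 25 from left. Merged: [2, 7, 9, 13, 15, 25]
Compare 26 vs 29: take 26 from left. Merged: [2, 7, 9, 13, 15, 25, 26]
Compare 32 vs 29: take 29 from right. Merged: [2, 7, 9, 13, 15, 25, 26, 29]
Compare 32 vs 31: take 31 from right. Merged: [2, 7, 9, 13, 15, 25, 26, 29, 31]
Append remaining from left: [32, 32]. Merged: [2, 7, 9, 13, 15, 25, 26, 29, 31, 32, 32]

Final merged array: [2, 7, 9, 13, 15, 25, 26, 29, 31, 32, 32]
Total comparisons: 9

The merged array is [2, 7, 9, 13, 15, 25, 26, 29, 31, 32, 32], requiring 9 comparisons. The merge step runs in O(n) time where n is the total number of elements.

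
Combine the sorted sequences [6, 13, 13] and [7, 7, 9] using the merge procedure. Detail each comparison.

Merging process:

Compare 6 vs 7: take 6 from left. Merged: [6]
Compare 13 vs 7: take 7 from right. Merged: [6, 7]
Compare 13 vs 7: take 7 from right. Merged: [6, 7, 7]
Compare 13 vs 9: take 9 from right. Merged: [6, 7, 7, 9]
Append remaining from left: [13, 13]. Merged: [6, 7, 7, 9, 13, 13]

Final merged array: [6, 7, 7, 9, 13, 13]
Total comparisons: 4

The merged array is [6, 7, 7, 9, 13, 13], requiring 4 comparisons. The merge step runs in O(n) time where n is the total number of elements.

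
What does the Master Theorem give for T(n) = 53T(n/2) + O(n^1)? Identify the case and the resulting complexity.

Master Theorem for T(n) = 53T(n/2) + O(n^1):

a = 53, b = 2, c = 1
log_b(a) = log_2(53) = 5.7279

Case 1: c = 1 < log_2(53) = 5.7279
T(n) = O(n^(log_2 53))

For T(n) = 53T(n/2) + O(n^1): log_2(53) = 5.7279. This is Case 1 of the Master Theorem (c < log_b(a), work dominated by leaves), giving O(n^(log_2 53)).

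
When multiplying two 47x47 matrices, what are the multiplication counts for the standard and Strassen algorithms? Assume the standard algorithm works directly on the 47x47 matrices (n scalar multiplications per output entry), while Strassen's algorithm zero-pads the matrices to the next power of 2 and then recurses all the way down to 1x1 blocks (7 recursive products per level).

Matrix multiplication for 47x47 matrices:

Strassen's algorithm requires power-of-2 dimensions. Pad 47x47 to 64x64 (next power of 2).

Standard algorithm: 47^3 = 103823 multiplications
Strassen's algorithm: 7^(log2(64)) = 7^6 = 117649 multiplications
Difference: 103823 - 117649 = -13826 (Strassen uses MORE here due to padding overhead — for small or just-over-power-of-2 n, padding can outweigh the per-level savings)

Standard: 103823 multiplications (47^3). Strassen: 117649 multiplications (7^6, after padding to 64x64). Strassen reduces 8 recursive multiplications to 7 at each level.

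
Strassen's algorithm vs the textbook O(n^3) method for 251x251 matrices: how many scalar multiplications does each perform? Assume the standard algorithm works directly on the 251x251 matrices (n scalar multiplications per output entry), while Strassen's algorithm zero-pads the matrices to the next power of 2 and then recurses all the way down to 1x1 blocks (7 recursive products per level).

Matrix multiplication for 251x251 matrices:

Strassen's algorithm requires power-of-2 dimensions. Pad 251x251 to 256x256 (next power of 2).

Standard algorithm: 251^3 = 15813251 multiplications
Strassen's algorithm: 7^(log2(256)) = 7^8 = 5764801 multiplications
Savings: 15813251 - 5764801 = 10048450 multiplications

Standard: 15813251 multiplications (251^3). Strassen: 5764801 multiplications (7^8, after padding to 256x256). Strassen reduces 8 recursive multiplications to 7 at each level.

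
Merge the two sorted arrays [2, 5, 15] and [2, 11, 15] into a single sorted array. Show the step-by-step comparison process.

Merging process:

Compare 2 vs 2: take 2 from left. Merged: [2]
Compare 5 vs 2: take 2 from right. Merged: [2, 2]
Compare 5 vs 11: take 5 from left. Merged: [2, 2, 5]
Compare 15 vs 11: take 11 from right. Merged: [2, 2, 5, 11]
Compare 15 vs 15: take 15 from left. Merged: [2, 2, 5, 11, 15]
Append remaining from right: [15]. Merged: [2, 2, 5, 11, 15, 15]

Final merged array: [2, 2, 5, 11, 15, 15]
Total comparisons: 5

The merged array is [2, 2, 5, 11, 15, 15], requiring 5 comparisons. The merge step runs in O(n) time where n is the total number of elements.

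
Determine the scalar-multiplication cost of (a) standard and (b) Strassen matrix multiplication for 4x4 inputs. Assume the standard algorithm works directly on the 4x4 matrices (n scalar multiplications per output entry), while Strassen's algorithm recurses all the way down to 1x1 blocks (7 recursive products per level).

Matrix multiplication for 4x4 matrices:

Standard algorithm: 4^3 = 64 multiplications
Strassen's algorithm: 7^(log2(4)) = 7^2 = 49 multiplications
Savings: 64 - 49 = 15 multiplications

Standard: 64 multiplications (4^3). Strassen: 49 multiplications (7^2). Strassen reduces 8 recursive multiplications to 7 at each level.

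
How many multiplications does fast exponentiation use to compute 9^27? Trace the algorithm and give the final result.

Computing 9^27 by squaring (build up from 9^1; each line after the first costs one multiplication):

9^1 = 9
9^2 = (9^1)^2 = 9^2 = 81
9^3 = 9 * 9^2 = 9 * 81 = 729
9^6 = (9^3)^2 = 729^2 = 531441
9^12 = (9^6)^2 = 531441^2 = 282429536481
9^13 = 9 * 9^12 = 9 * 282429536481 = 2541865828329
9^26 = (9^13)^2 = 2541865828329^2 = 6461081889226673298932241
9^27 = 9 * 9^26 = 9 * 6461081889226673298932241 = 58149737003040059690390169

Result: 58149737003040059690390169
Multiplications needed: 7 (7 lines after 9^1)

9^27 = 58149737003040059690390169. Using exponentiation by squaring, this requires 7 multiplications. The key idea: if the exponent is even, square the half-power; if odd, multiply by the base once.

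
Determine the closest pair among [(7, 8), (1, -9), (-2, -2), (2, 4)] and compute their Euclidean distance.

Computing all pairwise distances among 4 points:

d((7, 8), (1, -9)) = 18.0278
d((7, 8), (-2, -2)) = 13.4536
d((7, 8), (2, 4)) = 6.4031 <-- minimum
d((1, -9), (-2, -2)) = 7.6158
d((1, -9), (2, 4)) = 13.0384
d((-2, -2), (2, 4)) = 7.2111

Closest pair: (7, 8) and (2, 4) with distance 6.4031

The closest pair is (7, 8) and (2, 4) with Euclidean distance 6.4031. For 4 points, brute-force pairwise comparison is shown above. For large n, the divide-and-conquer algorithm (sort by x, recurse on halves, check the dividing strip) achieves O(n log n).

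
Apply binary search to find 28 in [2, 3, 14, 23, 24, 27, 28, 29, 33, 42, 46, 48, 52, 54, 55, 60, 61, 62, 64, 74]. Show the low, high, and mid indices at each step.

Binary search for 28 in [2, 3, 14, 23, 24, 27, 28, 29, 33, 42, 46, 48, 52, 54, 55, 60, 61, 62, 64, 74]:

lo=0, hi=19, mid=9, arr[mid]=42 -> 42 > 28, search left half
lo=0, hi=8, mid=4, arr[mid]=24 -> 24 < 28, search right half
lo=5, hi=8, mid=6, arr[mid]=28 -> Found target at index 6!

Binary search finds 28 at index 6 after 3 comparisons. The search repeatedly halves the search space by comparing with the middle element.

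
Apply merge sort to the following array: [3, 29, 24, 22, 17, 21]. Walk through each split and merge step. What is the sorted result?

Merge sort trace:

Split: [3, 29, 24, 22, 17, 21] -> [3, 29, 24] and [22, 17, 21]
  Split: [3, 29, 24] -> [3] and [29, 24]
    Split: [29, 24] -> [29] and [24]
    Merge: [29] + [24] -> [24, 29]
  Merge: [3] + [24, 29] -> [3, 24, 29]
  Split: [22, 17, 21] -> [22] and [17, 21]
    Split: [17, 21] -> [17] and [21]
    Merge: [17] + [21] -> [17, 21]
  Merge: [22] + [17, 21] -> [17, 21, 22]
Merge: [3, 24, 29] + [17, 21, 22] -> [3, 17, 21, 22, 24, 29]

Final sorted array: [3, 17, 21, 22, 24, 29]

The merge sort proceeds by recursively splitting the array and merging sorted halves.
After all merges, the sorted array is [3, 17, 21, 22, 24, 29].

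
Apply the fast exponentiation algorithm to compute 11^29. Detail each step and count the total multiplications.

Computing 11^29 by squaring (build up from 11^1; each line after the first costs one multiplication):

11^1 = 11
11^2 = (11^1)^2 = 11^2 = 121
11^3 = 11 * 11^2 = 11 * 121 = 1331
11^6 = (11^3)^2 = 1331^2 = 1771561
11^7 = 11 * 11^6 = 11 * 1771561 = 19487171
11^14 = (11^7)^2 = 19487171^2 = 379749833583241
11^28 = (11^14)^2 = 379749833583241^2 = 144209936106499234037676064081
11^29 = 11 * 11^28 = 11 * 144209936106499234037676064081 = 1586309297171491574414436704891

Result: 1586309297171491574414436704891
Multiplications needed: 7 (7 lines after 11^1)

11^29 = 1586309297171491574414436704891. Using exponentiation by squaring, this requires 7 multiplications. The key idea: if the exponent is even, square the half-power; if odd, multiply by the base once.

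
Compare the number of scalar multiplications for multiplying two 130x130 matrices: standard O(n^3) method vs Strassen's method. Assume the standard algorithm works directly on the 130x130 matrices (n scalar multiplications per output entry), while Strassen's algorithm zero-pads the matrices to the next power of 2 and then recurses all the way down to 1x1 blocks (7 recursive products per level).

Matrix multiplication for 130x130 matrices:

Strassen's algorithm requires power-of-2 dimensions. Pad 130x130 to 256x256 (next power of 2).

Standard algorithm: 130^3 = 2197000 multiplications
Strassen's algorithm: 7^(log2(256)) = 7^8 = 5764801 multiplications
Difference: 2197000 - 5764801 = -3567801 (Strassen uses MORE here due to padding overhead — for small or just-over-power-of-2 n, padding can outweigh the per-level savings)

Standard: 2197000 multiplications (130^3). Strassen: 5764801 multiplications (7^8, after padding to 256x256). Strassen reduces 8 recursive multiplications to 7 at each level.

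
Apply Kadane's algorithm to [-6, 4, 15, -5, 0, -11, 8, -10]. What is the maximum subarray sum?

Using Kadane's algorithm on [-6, 4, 15, -5, 0, -11, 8, -10]:

Scanning through the array:
Position 1 (value 4): max_ending_here = 4, max_so_far = 4
Position 2 (value 15): max_ending_here = 19, max_so_far = 19
Position 3 (value -5): max_ending_here = 14, max_so_far = 19
Position 4 (value 0): max_ending_here = 14, max_so_far = 19
Position 5 (value -11): max_ending_here = 3, max_so_far = 19
Position 6 (value 8): max_ending_here = 11, max_so_far = 19
Position 7 (value -10): max_ending_here = 1, max_so_far = 19

Maximum subarray: [4, 15]
Maximum sum: 19

The maximum subarray is [4, 15] with sum 19. This subarray runs from index 1 to index 2.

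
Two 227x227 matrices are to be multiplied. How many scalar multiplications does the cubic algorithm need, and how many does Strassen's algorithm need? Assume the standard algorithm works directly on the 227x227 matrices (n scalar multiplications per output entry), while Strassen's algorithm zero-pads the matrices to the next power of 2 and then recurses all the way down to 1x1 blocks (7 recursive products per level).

Matrix multiplication for 227x227 matrices:

Strassen's algorithm requires power-of-2 dimensions. Pad 227x227 to 256x256 (next power of 2).

Standard algorithm: 227^3 = 11697083 multiplications
Strassen's algorithm: 7^(log2(256)) = 7^8 = 5764801 multiplications
Savings: 11697083 - 5764801 = 5932282 multiplications

Standard: 11697083 multiplications (227^3). Strassen: 5764801 multiplications (7^8, after padding to 256x256). Strassen reduces 8 recursive multiplications to 7 at each level.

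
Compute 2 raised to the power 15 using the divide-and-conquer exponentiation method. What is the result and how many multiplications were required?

Computing 2^15 by squaring (build up from 2^1; each line after the first costs one multiplication):

2^1 = 2
2^2 = (2^1)^2 = 2^2 = 4
2^3 = 2 * 2^2 = 2 * 4 = 8
2^6 = (2^3)^2 = 8^2 = 64
2^7 = 2 * 2^6 = 2 * 64 = 128
2^14 = (2^7)^2 = 128^2 = 16384
2^15 = 2 * 2^14 = 2 * 16384 = 32768

Result: 32768
Multiplications needed: 6 (6 lines after 2^1)

2^15 = 32768. Using exponentiation by squaring, this requires 6 multiplications. The key idea: if the exponent is even, square the half-power; if odd, multiply by the base once.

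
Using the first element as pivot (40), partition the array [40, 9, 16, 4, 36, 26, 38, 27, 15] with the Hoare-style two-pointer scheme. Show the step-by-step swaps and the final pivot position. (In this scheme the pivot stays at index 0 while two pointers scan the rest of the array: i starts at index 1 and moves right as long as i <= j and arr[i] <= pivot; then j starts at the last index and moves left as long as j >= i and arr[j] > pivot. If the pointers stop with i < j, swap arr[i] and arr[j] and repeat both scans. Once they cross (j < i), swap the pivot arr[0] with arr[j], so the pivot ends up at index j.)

Hoare-style two-pointer partition with pivot = 40:

Initial array: [40, 9, 16, 4, 36, 26, 38, 27, 15]

Pointers start at i = 1, j = 8.
i ends at 9, j ends at 8: the pointers have crossed (j < i), so scanning stops.

Swap pivot arr[0] with arr[8] to place pivot at position 8: [15, 9, 16, 4, 36, 26, 38, 27, 40]
Pivot position: 8

After partitioning with pivot 40, the array becomes [15, 9, 16, 4, 36, 26, 38, 27, 40]. The pivot is placed at index 8. All elements to the left of the pivot are <= 40, and all elements to the right are > 40.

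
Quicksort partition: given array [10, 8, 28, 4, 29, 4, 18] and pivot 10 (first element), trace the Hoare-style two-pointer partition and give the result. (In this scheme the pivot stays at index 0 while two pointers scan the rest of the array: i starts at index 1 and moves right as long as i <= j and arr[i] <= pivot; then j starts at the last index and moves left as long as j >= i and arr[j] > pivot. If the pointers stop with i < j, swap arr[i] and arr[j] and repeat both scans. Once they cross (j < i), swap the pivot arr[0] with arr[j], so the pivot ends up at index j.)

Hoare-style two-pointer partition with pivot = 10:

Initial array: [10, 8, 28, 4, 29, 4, 18]

Pointers start at i = 1, j = 6.
i stops at index 2 (arr[2]=28 > 10), j stops at index 5 (arr[5]=4 <= 10): swap arr[2] and arr[5], array becomes [10, 8, 4, 4, 29, 28, 18]
i ends at 4, j ends at 3: the pointers have crossed (j < i), so scanning stops.

Swap pivot arr[0] with arr[3] to place pivot at position 3: [4, 8, 4, 10, 29, 28, 18]
Pivot position: 3

After partitioning with pivot 10, the array becomes [4, 8, 4, 10, 29, 28, 18]. The pivot is placed at index 3. All elements to the left of the pivot are <= 10, and all elements to the right are > 10.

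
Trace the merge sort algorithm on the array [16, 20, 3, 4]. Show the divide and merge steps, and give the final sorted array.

Merge sort trace:

Split: [16, 20, 3, 4] -> [16, 20] and [3, 4]
  Split: [16, 20] -> [16] and [20]
  Merge: [16] + [20] -> [16, 20]
  Split: [3, 4] -> [3] and [4]
  Merge: [3] + [4] -> [3, 4]
Merge: [16, 20] + [3, 4] -> [3, 4, 16, 20]

Final sorted array: [3, 4, 16, 20]

The merge sort proceeds by recursively splitting the array and merging sorted halves.
After all merges, the sorted array is [3, 4, 16, 20].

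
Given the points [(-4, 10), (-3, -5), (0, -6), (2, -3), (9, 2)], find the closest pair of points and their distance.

Computing all pairwise distances among 5 points:

d((-4, 10), (-3, -5)) = 15.0333
d((-4, 10), (0, -6)) = 16.4924
d((-4, 10), (2, -3)) = 14.3178
d((-4, 10), (9, 2)) = 15.2643
d((-3, -5), (0, -6)) = 3.1623 <-- minimum
d((-3, -5), (2, -3)) = 5.3852
d((-3, -5), (9, 2)) = 13.8924
d((0, -6), (2, -3)) = 3.6056
d((0, -6), (9, 2)) = 12.0416
d((2, -3), (9, 2)) = 8.6023

Closest pair: (-3, -5) and (0, -6) with distance 3.1623

The closest pair is (-3, -5) and (0, -6) with Euclidean distance 3.1623. For 5 points, brute-force pairwise comparison is shown above. For large n, the divide-and-conquer algorithm (sort by x, recurse on halves, check the dividing strip) achieves O(n log n).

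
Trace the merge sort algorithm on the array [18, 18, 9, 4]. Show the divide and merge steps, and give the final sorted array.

Merge sort trace:

Split: [18, 18, 9, 4] -> [18, 18] and [9, 4]
  Split: [18, 18] -> [18] and [18]
  Merge: [18] + [18] -> [18, 18]
  Split: [9, 4] -> [9] and [4]
  Merge: [9] + [4] -> [4, 9]
Merge: [18, 18] + [4, 9] -> [4, 9, 18, 18]

Final sorted array: [4, 9, 18, 18]

The merge sort proceeds by recursively splitting the array and merging sorted halves.
After all merges, the sorted array is [4, 9, 18, 18].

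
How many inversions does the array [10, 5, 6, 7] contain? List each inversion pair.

Finding inversions in [10, 5, 6, 7]:

(0, 1): arr[0]=10 > arr[1]=5
(0, 2): arr[0]=10 > arr[2]=6
(0, 3): arr[0]=10 > arr[3]=7

Total inversions: 3

The array has 3 inversion(s): (0,1), (0,2), (0,3). Each pair (i,j) satisfies i < j and arr[i] > arr[j].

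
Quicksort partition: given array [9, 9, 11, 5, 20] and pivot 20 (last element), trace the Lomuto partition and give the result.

Lomuto partition with pivot = 20:

Initial array: [9, 9, 11, 5, 20]

arr[0]=9 <= 20: swap with position 0, array becomes [9, 9, 11, 5, 20]
arr[1]=9 <= 20: swap with position 1, array becomes [9, 9, 11, 5, 20]
arr[2]=11 <= 20: swap with position 2, array becomes [9, 9, 11, 5, 20]
arr[3]=5 <= 20: swap with position 3, array becomes [9, 9, 11, 5, 20]

Place pivot at position 4: [9, 9, 11, 5, 20]
Pivot position: 4

After partitioning with pivot 20, the array becomes [9, 9, 11, 5, 20]. The pivot is placed at index 4. All elements to the left of the pivot are <= 20, and all elements to the right are > 20.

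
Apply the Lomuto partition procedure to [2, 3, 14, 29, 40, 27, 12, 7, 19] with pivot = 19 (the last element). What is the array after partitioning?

Lomuto partition with pivot = 19:

Initial array: [2, 3, 14, 29, 40, 27, 12, 7, 19]

arr[0]=2 <= 19: swap with position 0, array becomes [2, 3, 14, 29, 40, 27, 12, 7, 19]
arr[1]=3 <= 19: swap with position 1, array becomes [2, 3, 14, 29, 40, 27, 12, 7, 19]
arr[2]=14 <= 19: swap with position 2, array becomes [2, 3, 14, 29, 40, 27, 12, 7, 19]
arr[3]=29 > 19: no swap
arr[4]=40 > 19: no swap
arr[5]=27 > 19: no swap
arr[6]=12 <= 19: swap with position 3, array becomes [2, 3, 14, 12, 40, 27, 29, 7, 19]
arr[7]=7 <= 19: swap with position 4, array becomes [2, 3, 14, 12, 7, 27, 29, 40, 19]

Place pivot at position 5: [2, 3, 14, 12, 7, 19, 29, 40, 27]
Pivot position: 5

After partitioning with pivot 19, the array becomes [2, 3, 14, 12, 7, 19, 29, 40, 27]. The pivot is placed at index 5. All elements to the left of the pivot are <= 19, and all elements to the right are > 19.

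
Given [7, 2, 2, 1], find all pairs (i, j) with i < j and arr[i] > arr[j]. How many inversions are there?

Finding inversions in [7, 2, 2, 1]:

(0, 1): arr[0]=7 > arr[1]=2
(0, 2): arr[0]=7 > arr[2]=2
(0, 3): arr[0]=7 > arr[3]=1
(1, 3): arr[1]=2 > arr[3]=1
(2, 3): arr[2]=2 > arr[3]=1

Total inversions: 5

The array has 5 inversion(s): (0,1), (0,2), (0,3), (1,3), (2,3). Each pair (i,j) satisfies i < j and arr[i] > arr[j].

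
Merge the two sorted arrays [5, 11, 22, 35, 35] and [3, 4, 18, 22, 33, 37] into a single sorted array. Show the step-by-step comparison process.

Merging process:

Compare 5 vs 3: take 3 from right. Merged: [3]
Compare 5 vs 4: take 4 from right. Merged: [3, 4]
Compare 5 vs 18: take 5 from left. Merged: [3, 4, 5]
Compare 11 vs 18: take 11 from left. Merged: [3, 4, 5, 11]
Compare 22 vs 18: take 18 from right. Merged: [3, 4, 5, 11, 18]
Compare 22 vs 22: take 22 from left. Merged: [3, 4, 5, 11, 18, 22]
Compare 35 vs 22: take 22 from right. Merged: [3, 4, 5, 11, 18, 22, 22]
Compare 35 vs 33: take 33 from right. Merged: [3, 4, 5, 11, 18, 22, 22, 33]
Compare 35 vs 37: take 35 from left. Merged: [3, 4, 5, 11, 18, 22, 22, 33, 35]
Compare 35 vs 37: take 35 from left. Merged: [3, 4, 5, 11, 18, 22, 22, 33, 35, 35]
Append remaining from right: [37]. Merged: [3, 4, 5, 11, 18, 22, 22, 33, 35, 35, 37]

Final merged array: [3, 4, 5, 11, 18, 22, 22, 33, 35, 35, 37]
Total comparisons: 10

The merged array is [3, 4, 5, 11, 18, 22, 22, 33, 35, 35, 37], requiring 10 comparisons. The merge step runs in O(n) time where n is the total number of elements.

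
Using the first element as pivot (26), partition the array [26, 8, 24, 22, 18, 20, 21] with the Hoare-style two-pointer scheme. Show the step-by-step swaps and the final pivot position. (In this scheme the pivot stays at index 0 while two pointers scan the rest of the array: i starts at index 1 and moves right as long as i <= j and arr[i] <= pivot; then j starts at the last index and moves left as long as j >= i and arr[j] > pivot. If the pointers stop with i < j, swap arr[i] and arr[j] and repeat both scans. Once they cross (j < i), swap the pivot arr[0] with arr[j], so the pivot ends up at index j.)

Hoare-style two-pointer partition with pivot = 26:

Initial array: [26, 8, 24, 22, 18, 20, 21]

Pointers start at i = 1, j = 6.
i ends at 7, j ends at 6: the pointers have crossed (j < i), so scanning stops.

Swap pivot arr[0] with arr[6] to place pivot at position 6: [21, 8, 24, 22, 18, 20, 26]
Pivot position: 6

After partitioning with pivot 26, the array becomes [21, 8, 24, 22, 18, 20, 26]. The pivot is placed at index 6. All elements to the left of the pivot are <= 26, and all elements to the right are > 26.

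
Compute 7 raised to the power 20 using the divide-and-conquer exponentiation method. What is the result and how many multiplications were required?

Computing 7^20 by squaring (build up from 7^1; each line after the first costs one multiplication):

7^1 = 7
7^2 = (7^1)^2 = 7^2 = 49
7^4 = (7^2)^2 = 49^2 = 2401
7^5 = 7 * 7^4 = 7 * 2401 = 16807
7^10 = (7^5)^2 = 16807^2 = 282475249
7^20 = (7^10)^2 = 282475249^2 = 79792266297612001

Result: 79792266297612001
Multiplications needed: 5 (5 lines after 7^1)

7^20 = 79792266297612001. Using exponentiation by squaring, this requires 5 multiplications. The key idea: if the exponent is even, square the half-power; if odd, multiply by the base once.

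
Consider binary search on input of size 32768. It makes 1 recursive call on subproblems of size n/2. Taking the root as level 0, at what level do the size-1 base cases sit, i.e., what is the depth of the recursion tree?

For divide and conquer with division factor 2:

Problem sizes at each level:
Level 0: 32768
Level 1: 16384
Level 2: 8192
Level 3: 4096
Level 4: 2048
Level 5: 1024
Level 6: 512
Level 7: 256
Level 8: 128
Level 9: 64
Level 10: 32
Level 11: 16
Level 12: 8
Level 13: 4
Level 14: 2
Level 15: 1

The root is level 0 and the size-1 base case is level 15 (the tree spans levels 0 through 15, i.e. 16 levels counting the root), so the depth is the number of divisions: log_2(32768) = 15

The recursion tree depth is log_2(32768) = 15. At each level, the problem size is divided by 2, so it takes 15 divisions to reduce to a base case of size 1. The algorithm makes 1 recursive call at each level.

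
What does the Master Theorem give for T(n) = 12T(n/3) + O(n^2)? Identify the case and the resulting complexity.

Master Theorem for T(n) = 12T(n/3) + O(n^2):

a = 12, b = 3, c = 2
log_b(a) = log_3(12) = 2.2619

Case 1: c = 2 < log_3(12) = 2.2619
T(n) = O(n^(log_3 12))

For T(n) = 12T(n/3) + O(n^2): log_3(12) = 2.2619. This is Case 1 of the Master Theorem (c < log_b(a), work dominated by leaves), giving O(n^(log_3 12)).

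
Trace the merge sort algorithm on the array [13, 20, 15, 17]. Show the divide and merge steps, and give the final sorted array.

Merge sort trace:

Split: [13, 20, 15, 17] -> [13, 20] and [15, 17]
  Split: [13, 20] -> [13] and [20]
  Merge: [13] + [20] -> [13, 20]
  Split: [15, 17] -> [15] and [17]
  Merge: [15] + [17] -> [15, 17]
Merge: [13, 20] + [15, 17] -> [13, 15, 17, 20]

Final sorted array: [13, 15, 17, 20]

The merge sort proceeds by recursively splitting the array and merging sorted halves.
After all merges, the sorted array is [13, 15, 17, 20].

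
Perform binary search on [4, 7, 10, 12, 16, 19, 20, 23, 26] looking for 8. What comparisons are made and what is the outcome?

Binary search for 8 in [4, 7, 10, 12, 16, 19, 20, 23, 26]:

lo=0, hi=8, mid=4, arr[mid]=16 -> 16 > 8, search left half
lo=0, hi=3, mid=1, arr[mid]=7 -> 7 < 8, search right half
lo=2, hi=3, mid=2, arr[mid]=10 -> 10 > 8, search left half
lo=2 > hi=1, target 8 not found

Binary search determines that 8 is not in the array after 3 comparisons. The search space was exhausted without finding the target.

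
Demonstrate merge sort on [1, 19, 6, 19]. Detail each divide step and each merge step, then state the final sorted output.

Merge sort trace:

Split: [1, 19, 6, 19] -> [1, 19] and [6, 19]
  Split: [1, 19] -> [1] and [19]
  Merge: [1] + [19] -> [1, 19]
  Split: [6, 19] -> [6] and [19]
  Merge: [6] + [19] -> [6, 19]
Merge: [1, 19] + [6, 19] -> [1, 6, 19, 19]

Final sorted array: [1, 6, 19, 19]

The merge sort proceeds by recursively splitting the array and merging sorted halves.
After all merges, the sorted array is [1, 6, 19, 19].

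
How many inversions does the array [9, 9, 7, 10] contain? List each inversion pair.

Finding inversions in [9, 9, 7, 10]:

(0, 2): arr[0]=9 > arr[2]=7
(1, 2): arr[1]=9 > arr[2]=7

Total inversions: 2

The array has 2 inversion(s): (0,2), (1,2). Each pair (i,j) satisfies i < j and arr[i] > arr[j].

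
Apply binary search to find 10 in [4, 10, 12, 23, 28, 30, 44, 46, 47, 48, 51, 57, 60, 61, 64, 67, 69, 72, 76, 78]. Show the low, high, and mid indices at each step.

Binary search for 10 in [4, 10, 12, 23, 28, 30, 44, 46, 47, 48, 51, 57, 60, 61, 64, 67, 69, 72, 76, 78]:

lo=0, hi=19, mid=9, arr[mid]=48 -> 48 > 10, search left half
lo=0, hi=8, mid=4, arr[mid]=28 -> 28 > 10, search left half
lo=0, hi=3, mid=1, arr[mid]=10 -> Found target at index 1!

Binary search finds 10 at index 1 after 3 comparisons. The search repeatedly halves the search space by comparing with the middle element.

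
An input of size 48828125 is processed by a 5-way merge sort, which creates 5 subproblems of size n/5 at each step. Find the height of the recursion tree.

For divide and conquer with division factor 5:

Problem sizes at each level:
Level 0: 48828125
Level 1: 9765625
Level 2: 1953125
Level 3: 390625
Level 4: 78125
Level 5: 15625
Level 6: 3125
Level 7: 625
Level 8: 125
Level 9: 25
Level 10: 5
Level 11: 1

The root is level 0 and the size-1 base case is level 11 (the tree spans levels 0 through 11, i.e. 12 levels counting the root), so the depth is the number of divisions: log_5(48828125) = 11

The recursion tree depth is log_5(48828125) = 11. At each level, the problem size is divided by 5, so it takes 11 divisions to reduce to a base case of size 1. The algorithm makes 5 recursive calls at each level.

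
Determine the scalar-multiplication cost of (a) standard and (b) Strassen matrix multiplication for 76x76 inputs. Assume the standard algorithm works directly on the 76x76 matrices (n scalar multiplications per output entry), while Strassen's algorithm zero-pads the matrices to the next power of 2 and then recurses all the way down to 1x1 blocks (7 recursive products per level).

Matrix multiplication for 76x76 matrices:

Strassen's algorithm requires power-of-2 dimensions. Pad 76x76 to 128x128 (next power of 2).

Standard algorithm: 76^3 = 438976 multiplications
Strassen's algorithm: 7^(log2(128)) = 7^7 = 823543 multiplications
Difference: 438976 - 823543 = -384567 (Strassen uses MORE here due to padding overhead — for small or just-over-power-of-2 n, padding can outweigh the per-level savings)

Standard: 438976 multiplications (76^3). Strassen: 823543 multiplications (7^7, after padding to 128x128). Strassen reduces 8 recursive multiplications to 7 at each level.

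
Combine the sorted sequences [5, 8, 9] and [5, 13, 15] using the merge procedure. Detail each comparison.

Merging process:

Compare 5 vs 5: take 5 from left. Merged: [5]
Compare 8 vs 5: take 5 from right. Merged: [5, 5]
Compare 8 vs 13: take 8 from left. Merged: [5, 5, 8]
Compare 9 vs 13: take 9 from left. Merged: [5, 5, 8, 9]
Append remaining from right: [13, 15]. Merged: [5, 5, 8, 9, 13, 15]

Final merged array: [5, 5, 8, 9, 13, 15]
Total comparisons: 4

The merged array is [5, 5, 8, 9, 13, 15], requiring 4 comparisons. The merge step runs in O(n) time where n is the total number of elements.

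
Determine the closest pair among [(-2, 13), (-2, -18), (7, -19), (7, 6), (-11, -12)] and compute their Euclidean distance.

Computing all pairwise distances among 5 points:

d((-2, 13), (-2, -18)) = 31.0
d((-2, 13), (7, -19)) = 33.2415
d((-2, 13), (7, 6)) = 11.4018
d((-2, 13), (-11, -12)) = 26.5707
d((-2, -18), (7, -19)) = 9.0554 <-- minimum
d((-2, -18), (7, 6)) = 25.632
d((-2, -18), (-11, -12)) = 10.8167
d((7, -19), (7, 6)) = 25.0
d((7, -19), (-11, -12)) = 19.3132
d((7, 6), (-11, -12)) = 25.4558

Closest pair: (-2, -18) and (7, -19) with distance 9.0554

The closest pair is (-2, -18) and (7, -19) with Euclidean distance 9.0554. For 5 points, brute-force pairwise comparison is shown above. For large n, the divide-and-conquer algorithm (sort by x, recurse on halves, check the dividing strip) achieves O(n log n).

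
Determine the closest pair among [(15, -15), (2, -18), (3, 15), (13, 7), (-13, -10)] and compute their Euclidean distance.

Computing all pairwise distances among 5 points:

d((15, -15), (2, -18)) = 13.3417
d((15, -15), (3, 15)) = 32.311
d((15, -15), (13, 7)) = 22.0907
d((15, -15), (-13, -10)) = 28.4429
d((2, -18), (3, 15)) = 33.0151
d((2, -18), (13, 7)) = 27.313
d((2, -18), (-13, -10)) = 17.0
d((3, 15), (13, 7)) = 12.8062 <-- minimum
d((3, 15), (-13, -10)) = 29.6816
d((13, 7), (-13, -10)) = 31.0644

Closest pair: (3, 15) and (13, 7) with distance 12.8062

The closest pair is (3, 15) and (13, 7) with Euclidean distance 12.8062. For 5 points, brute-force pairwise comparison is shown above. For large n, the divide-and-conquer algorithm (sort by x, recurse on halves, check the dividing strip) achieves O(n log n).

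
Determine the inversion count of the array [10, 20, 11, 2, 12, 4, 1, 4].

Finding inversions in [10, 20, 11, 2, 12, 4, 1, 4]:

(0, 3): arr[0]=10 > arr[3]=2
(0, 5): arr[0]=10 > arr[5]=4
(0, 6): arr[0]=10 > arr[6]=1
(0, 7): arr[0]=10 > arr[7]=4
(1, 2): arr[1]=20 > arr[2]=11
(1, 3): arr[1]=20 > arr[3]=2
(1, 4): arr[1]=20 > arr[4]=12
(1, 5): arr[1]=20 > arr[5]=4
(1, 6): arr[1]=20 > arr[6]=1
(1, 7): arr[1]=20 > arr[7]=4
(2, 3): arr[2]=11 > arr[3]=2
(2, 5): arr[2]=11 > arr[5]=4
(2, 6): arr[2]=11 > arr[6]=1
(2, 7): arr[2]=11 > arr[7]=4
(3, 6): arr[3]=2 > arr[6]=1
(4, 5): arr[4]=12 > arr[5]=4
(4, 6): arr[4]=12 > arr[6]=1
(4, 7): arr[4]=12 > arr[7]=4
(5, 6): arr[5]=4 > arr[6]=1

Total inversions: 19

The array has 19 inversion(s): (0,3), (0,5), (0,6), (0,7), (1,2), (1,3), (1,4), (1,5), (1,6), (1,7), (2,3), (2,5), (2,6), (2,7), (3,6), (4,5), (4,6), (4,7), (5,6). Each pair (i,j) satisfies i < j and arr[i] > arr[j].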